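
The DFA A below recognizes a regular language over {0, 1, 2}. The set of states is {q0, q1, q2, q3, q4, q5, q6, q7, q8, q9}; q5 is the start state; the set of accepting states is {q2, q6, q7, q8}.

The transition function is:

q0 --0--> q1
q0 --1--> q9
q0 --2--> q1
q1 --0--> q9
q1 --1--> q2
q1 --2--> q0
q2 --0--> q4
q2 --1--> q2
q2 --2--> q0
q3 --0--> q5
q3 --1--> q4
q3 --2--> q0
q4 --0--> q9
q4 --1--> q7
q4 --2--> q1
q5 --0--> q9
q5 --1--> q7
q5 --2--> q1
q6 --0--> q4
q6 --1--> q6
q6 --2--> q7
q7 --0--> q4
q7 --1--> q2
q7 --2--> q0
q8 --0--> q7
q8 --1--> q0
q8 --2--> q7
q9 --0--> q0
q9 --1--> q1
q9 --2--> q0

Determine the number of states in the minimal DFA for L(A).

5

First remove the unreachable states {q3,q6,q8}; 7 states remain.
Initial partition by acceptance: {q2,q7} | {q0,q1,q4,q5,q9}.
Refine {q0,q1,q4,q5,q9} on symbol 1: members go to different blocks, giving {q1,q4,q5} and {q0,q9}.
On input 2, block {q1,q4,q5} splits into {q4,q5} and {q1}.
Split {q0,q9} by δ(·,0) → {q0} and {q9}.
Stable partition: {q2,q7} | {q4,q5} | {q0} | {q1} | {q9} — 5 equivalence classes.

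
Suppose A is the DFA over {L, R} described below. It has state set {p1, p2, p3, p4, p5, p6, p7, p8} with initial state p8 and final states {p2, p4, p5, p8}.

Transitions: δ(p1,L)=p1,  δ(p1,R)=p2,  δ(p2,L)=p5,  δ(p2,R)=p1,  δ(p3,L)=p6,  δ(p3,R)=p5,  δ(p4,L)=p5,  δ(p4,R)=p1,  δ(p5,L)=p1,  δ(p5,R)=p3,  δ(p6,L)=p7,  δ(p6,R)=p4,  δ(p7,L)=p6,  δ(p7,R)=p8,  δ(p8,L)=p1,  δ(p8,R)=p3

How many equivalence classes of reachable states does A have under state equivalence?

Initial partition by acceptance: {p2,p4,p5,p8} | {p1,p3,p6,p7}.
Refine {p2,p4,p5,p8} on symbol L: members go to different blocks, giving {p2,p4} and {p5,p8}.
On input R, block {p1,p3,p6,p7} splits into {p1,p6} and {p3,p7}.
On input L, block {p1,p6} splits into {p1} and {p6}.
The partition is now stable with 5 blocks: {p2,p4} | {p1} | {p5,p8} | {p3,p7} | {p6}.

5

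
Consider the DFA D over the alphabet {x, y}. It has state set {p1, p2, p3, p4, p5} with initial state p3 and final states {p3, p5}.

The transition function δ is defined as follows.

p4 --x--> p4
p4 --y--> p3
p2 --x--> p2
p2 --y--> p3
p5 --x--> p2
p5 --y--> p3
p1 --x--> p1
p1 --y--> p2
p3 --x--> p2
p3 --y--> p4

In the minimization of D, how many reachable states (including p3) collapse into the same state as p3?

States {p1,p5} cannot be reached from the start state, so discard them.
Initial partition by acceptance: {p3} | {p2,p4}.
Stable partition: {p3} | {p2,p4} — 2 equivalence classes.
The equivalence class containing p3 is {p3}, of size 1.

1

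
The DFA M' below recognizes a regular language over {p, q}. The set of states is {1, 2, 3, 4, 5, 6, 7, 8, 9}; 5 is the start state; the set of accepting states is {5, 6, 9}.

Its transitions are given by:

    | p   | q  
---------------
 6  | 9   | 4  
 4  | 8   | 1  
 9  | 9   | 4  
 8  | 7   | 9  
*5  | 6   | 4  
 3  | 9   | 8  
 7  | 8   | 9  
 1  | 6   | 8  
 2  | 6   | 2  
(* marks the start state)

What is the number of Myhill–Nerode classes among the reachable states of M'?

First remove the unreachable states {2,3}; 7 states remain.
Start with accepting vs non-accepting: {5,6,9} | {1,4,7,8}.
On input p, block {1,4,7,8} splits into {4,7,8} and {1}.
Split {4,7,8} by δ(·,q) → {7,8} and {4}.
No further refinement is possible. Final partition (4 blocks): {5,6,9} | {7,8} | {1} | {4}.

4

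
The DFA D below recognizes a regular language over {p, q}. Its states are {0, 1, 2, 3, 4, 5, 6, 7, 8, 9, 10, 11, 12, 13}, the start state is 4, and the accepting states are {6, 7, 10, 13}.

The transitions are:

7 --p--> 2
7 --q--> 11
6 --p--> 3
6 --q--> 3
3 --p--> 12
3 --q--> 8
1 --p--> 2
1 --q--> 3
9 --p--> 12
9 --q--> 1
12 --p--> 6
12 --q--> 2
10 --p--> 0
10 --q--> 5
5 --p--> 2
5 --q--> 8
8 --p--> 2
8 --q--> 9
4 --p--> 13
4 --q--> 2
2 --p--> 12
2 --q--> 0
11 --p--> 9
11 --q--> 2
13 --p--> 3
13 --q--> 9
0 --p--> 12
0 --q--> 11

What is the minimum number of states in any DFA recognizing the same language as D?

Reachable states from the start: {0,1,2,3,4,6,8,9,11,12,13}. Unreachable: {5,7,10} — drop them.
Start with accepting vs non-accepting: {6,13} | {0,1,2,3,4,8,9,11,12}.
Refine {0,1,2,3,4,8,9,11,12} on symbol p: members go to different blocks, giving {0,1,2,3,8,9,11} and {4,12}.
Split {0,1,2,3,8,9,11} by δ(·,p) → {0,2,3,9} and {1,8,11}.
Split {0,2,3,9} by δ(·,q) → {0,3,9} and {2}.
Split {1,8,11} by δ(·,p) → {1,8} and {11}.
Refine {0,3,9} on symbol q: members go to different blocks, giving {3,9} and {0}.
The partition is now stable with 7 blocks: {6,13} | {3,9} | {4,12} | {1,8} | {2} | {11} | {0}.

7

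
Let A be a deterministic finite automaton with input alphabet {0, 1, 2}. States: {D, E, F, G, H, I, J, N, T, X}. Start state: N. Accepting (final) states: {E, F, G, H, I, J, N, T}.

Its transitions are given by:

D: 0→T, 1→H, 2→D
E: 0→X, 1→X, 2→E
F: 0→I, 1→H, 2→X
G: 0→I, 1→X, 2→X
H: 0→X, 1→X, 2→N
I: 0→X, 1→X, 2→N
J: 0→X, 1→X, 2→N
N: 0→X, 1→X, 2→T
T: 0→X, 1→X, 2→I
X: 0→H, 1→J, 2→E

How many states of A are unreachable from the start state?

3

Starting at N and following transitions, the reachable set is {E, H, I, J, N, T, X}. That leaves D, F, G unreachable — 3 in total.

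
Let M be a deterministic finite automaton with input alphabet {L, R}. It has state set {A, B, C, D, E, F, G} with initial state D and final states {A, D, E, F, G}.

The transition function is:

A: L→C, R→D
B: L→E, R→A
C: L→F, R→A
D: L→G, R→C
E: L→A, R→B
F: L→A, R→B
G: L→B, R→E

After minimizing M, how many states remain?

All states are reachable from the start state.
P0 = {A,D,E,F,G} | {B,C}.
Split {A,D,E,F,G} by δ(·,L) → {D,E,F} and {A,G}.
The partition is now stable with 3 blocks: {D,E,F} | {B,C} | {A,G}.

3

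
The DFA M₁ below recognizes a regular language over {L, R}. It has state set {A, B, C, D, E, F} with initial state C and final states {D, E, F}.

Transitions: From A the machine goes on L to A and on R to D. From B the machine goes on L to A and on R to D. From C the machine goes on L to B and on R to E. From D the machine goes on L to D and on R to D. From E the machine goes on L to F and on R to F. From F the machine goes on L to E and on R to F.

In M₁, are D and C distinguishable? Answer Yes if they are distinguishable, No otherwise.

Every state is reachable, so we keep all 6.
P0 = {D,E,F} | {A,B,C}.
No further refinement is possible. Final partition (2 blocks): {D,E,F} | {A,B,C}.
D and C end up in different blocks, so they are distinguishable. For instance, the string 'ε' is accepted from only D.

Yes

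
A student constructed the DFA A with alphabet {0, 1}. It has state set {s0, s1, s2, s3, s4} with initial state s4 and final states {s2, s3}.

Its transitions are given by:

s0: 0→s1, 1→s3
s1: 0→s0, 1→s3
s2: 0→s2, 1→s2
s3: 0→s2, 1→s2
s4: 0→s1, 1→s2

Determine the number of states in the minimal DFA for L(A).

2

Every state is reachable, so we keep all 5.
Start with accepting vs non-accepting: {s2,s3} | {s0,s1,s4}.
No further refinement is possible. Final partition (2 blocks): {s2,s3} | {s0,s1,s4}.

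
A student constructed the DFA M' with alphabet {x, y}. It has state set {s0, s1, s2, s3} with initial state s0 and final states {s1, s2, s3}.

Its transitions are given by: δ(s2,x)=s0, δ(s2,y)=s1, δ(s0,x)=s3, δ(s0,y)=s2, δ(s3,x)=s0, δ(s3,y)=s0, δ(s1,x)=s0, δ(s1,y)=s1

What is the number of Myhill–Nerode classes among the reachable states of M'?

P0 = {s1,s2,s3} | {s0}.
Refine {s1,s2,s3} on symbol y: members go to different blocks, giving {s1,s2} and {s3}.
No further refinement is possible. Final partition (3 blocks): {s1,s2} | {s0} | {s3}.

3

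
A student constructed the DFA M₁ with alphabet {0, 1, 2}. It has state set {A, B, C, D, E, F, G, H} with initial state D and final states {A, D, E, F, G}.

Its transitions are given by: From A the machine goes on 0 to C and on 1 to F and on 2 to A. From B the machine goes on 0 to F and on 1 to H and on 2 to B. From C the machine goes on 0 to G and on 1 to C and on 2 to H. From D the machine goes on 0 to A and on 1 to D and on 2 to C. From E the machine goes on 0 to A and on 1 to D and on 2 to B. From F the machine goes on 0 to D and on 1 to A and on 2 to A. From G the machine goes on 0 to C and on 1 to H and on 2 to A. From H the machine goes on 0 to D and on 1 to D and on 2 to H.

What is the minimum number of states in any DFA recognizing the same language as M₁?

States {B,E} cannot be reached from the start state, so discard them.
Initial partition by acceptance: {A,D,F,G} | {C,H}.
Refine {A,D,F,G} on symbol 0: members go to different blocks, giving {A,G} and {D,F}.
On input 1, block {A,G} splits into {A} and {G}.
On input 0, block {C,H} splits into {C} and {H}.
Refine {D,F} on symbol 0: members go to different blocks, giving {D} and {F}.
No further refinement is possible. Final partition (6 blocks): {A} | {C} | {D} | {G} | {H} | {F}.

6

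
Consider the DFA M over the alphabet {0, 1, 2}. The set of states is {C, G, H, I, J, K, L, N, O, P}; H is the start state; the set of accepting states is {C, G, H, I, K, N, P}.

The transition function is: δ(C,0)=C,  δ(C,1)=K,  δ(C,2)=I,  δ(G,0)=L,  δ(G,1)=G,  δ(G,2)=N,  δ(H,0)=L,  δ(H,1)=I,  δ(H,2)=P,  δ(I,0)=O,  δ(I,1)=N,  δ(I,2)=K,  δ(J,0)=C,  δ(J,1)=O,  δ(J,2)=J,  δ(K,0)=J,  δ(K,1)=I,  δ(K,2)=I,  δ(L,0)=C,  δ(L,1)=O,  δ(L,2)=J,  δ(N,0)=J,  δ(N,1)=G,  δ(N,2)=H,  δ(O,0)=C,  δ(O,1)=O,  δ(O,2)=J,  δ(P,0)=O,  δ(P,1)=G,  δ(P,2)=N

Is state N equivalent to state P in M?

Yes

P0 = {C,G,H,I,K,N,P} | {J,L,O}.
On input 0, block {C,G,H,I,K,N,P} splits into {G,H,I,K,N,P} and {C}.
Stable partition: {G,H,I,K,N,P} | {J,L,O} | {C} — 3 equivalence classes.
N and P lie in the same block of the stable partition, so they are equivalent — no string distinguishes them.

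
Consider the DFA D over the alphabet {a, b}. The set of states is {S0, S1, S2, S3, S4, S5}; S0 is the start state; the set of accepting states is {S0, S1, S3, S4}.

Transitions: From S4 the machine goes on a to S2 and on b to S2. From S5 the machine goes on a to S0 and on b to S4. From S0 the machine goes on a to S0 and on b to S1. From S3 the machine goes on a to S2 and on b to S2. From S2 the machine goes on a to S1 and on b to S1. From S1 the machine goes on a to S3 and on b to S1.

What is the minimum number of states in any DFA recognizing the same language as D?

Reachable states from the start: {S0,S1,S2,S3}. Unreachable: {S4,S5} — drop them.
Initial partition by acceptance: {S0,S1,S3} | {S2}.
Refine {S0,S1,S3} on symbol a: members go to different blocks, giving {S0,S1} and {S3}.
Split {S0,S1} by δ(·,a) → {S0} and {S1}.
Stable partition: {S0} | {S2} | {S3} | {S1} — 4 equivalence classes.

4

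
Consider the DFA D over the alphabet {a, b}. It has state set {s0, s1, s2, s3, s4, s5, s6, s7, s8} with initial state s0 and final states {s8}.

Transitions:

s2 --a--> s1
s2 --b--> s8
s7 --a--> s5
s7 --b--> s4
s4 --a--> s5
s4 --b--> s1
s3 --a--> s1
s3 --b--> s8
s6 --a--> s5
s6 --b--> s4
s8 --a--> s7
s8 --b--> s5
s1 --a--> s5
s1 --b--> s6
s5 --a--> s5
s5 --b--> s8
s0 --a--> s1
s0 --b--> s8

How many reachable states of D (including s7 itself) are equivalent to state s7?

Reachable states from the start: {s0,s1,s4,s5,s6,s7,s8}. Unreachable: {s2,s3} — drop them.
Start with accepting vs non-accepting: {s8} | {s0,s1,s4,s5,s6,s7}.
Refine {s0,s1,s4,s5,s6,s7} on symbol b: members go to different blocks, giving {s1,s4,s6,s7} and {s0,s5}.
Split {s0,s5} by δ(·,a) → {s0} and {s5}.
No further refinement is possible. Final partition (4 blocks): {s8} | {s1,s4,s6,s7} | {s0} | {s5}.
State s7 belongs to the block {s1,s4,s6,s7}, which has 4 states.

4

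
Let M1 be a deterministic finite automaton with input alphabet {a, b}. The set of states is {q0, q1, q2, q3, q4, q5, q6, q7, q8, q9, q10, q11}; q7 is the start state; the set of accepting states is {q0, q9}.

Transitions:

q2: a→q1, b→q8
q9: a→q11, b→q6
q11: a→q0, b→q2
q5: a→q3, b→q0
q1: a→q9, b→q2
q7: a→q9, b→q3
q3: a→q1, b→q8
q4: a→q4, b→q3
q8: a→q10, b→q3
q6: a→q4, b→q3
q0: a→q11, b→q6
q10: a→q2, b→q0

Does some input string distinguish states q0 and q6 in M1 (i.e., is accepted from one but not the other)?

Yes

States {q5} cannot be reached from the start state, so discard them.
P0 = {q0,q9} | {q1,q2,q3,q4,q6,q7,q8,q10,q11}.
Refine {q1,q2,q3,q4,q6,q7,q8,q10,q11} on symbol a: members go to different blocks, giving {q2,q3,q4,q6,q8,q10} and {q1,q7,q11}.
Split {q2,q3,q4,q6,q8,q10} by δ(·,a) → {q4,q6,q8,q10} and {q2,q3}.
On input a, block {q4,q6,q8,q10} splits into {q4,q6,q8} and {q10}.
Split {q4,q6,q8} by δ(·,a) → {q4,q6} and {q8}.
No further refinement is possible. Final partition (6 blocks): {q0,q9} | {q4,q6} | {q1,q7,q11} | {q2,q3} | {q10} | {q8}.
q0 and q6 end up in different blocks, so they are distinguishable. For instance, the string 'ε' is accepted from only q0.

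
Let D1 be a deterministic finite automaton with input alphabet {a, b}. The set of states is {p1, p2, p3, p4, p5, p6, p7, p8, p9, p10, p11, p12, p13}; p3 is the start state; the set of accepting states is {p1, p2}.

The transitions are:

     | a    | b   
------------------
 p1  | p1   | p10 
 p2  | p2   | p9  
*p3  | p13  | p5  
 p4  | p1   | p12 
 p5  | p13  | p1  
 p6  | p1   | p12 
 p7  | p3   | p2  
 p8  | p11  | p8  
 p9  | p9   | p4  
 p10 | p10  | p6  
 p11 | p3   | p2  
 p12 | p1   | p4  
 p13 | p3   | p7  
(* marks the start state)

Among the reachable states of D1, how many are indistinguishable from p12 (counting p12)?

States {p8,p11} cannot be reached from the start state, so discard them.
P0 = {p1,p2} | {p3,p4,p5,p6,p7,p9,p10,p12,p13}.
On input a, block {p3,p4,p5,p6,p7,p9,p10,p12,p13} splits into {p3,p5,p7,p9,p10,p13} and {p4,p6,p12}.
Refine {p3,p5,p7,p9,p10,p13} on symbol b: members go to different blocks, giving {p3,p13} and {p5,p7} and {p9,p10}.
No further refinement is possible. Final partition (5 blocks): {p1,p2} | {p3,p13} | {p4,p6,p12} | {p5,p7} | {p9,p10}.
The equivalence class containing p12 is {p4,p6,p12}, of size 3.

3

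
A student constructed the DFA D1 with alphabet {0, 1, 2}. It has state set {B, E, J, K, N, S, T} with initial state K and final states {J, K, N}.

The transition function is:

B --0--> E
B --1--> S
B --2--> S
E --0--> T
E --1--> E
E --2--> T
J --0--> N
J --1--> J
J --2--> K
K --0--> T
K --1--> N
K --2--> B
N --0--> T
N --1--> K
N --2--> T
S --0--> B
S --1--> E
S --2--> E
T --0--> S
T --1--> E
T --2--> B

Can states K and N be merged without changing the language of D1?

Reachable states from the start: {B,E,K,N,S,T}. Unreachable: {J} — drop them.
Initial partition by acceptance: {K,N} | {B,E,S,T}.
Stable partition: {K,N} | {B,E,S,T} — 2 equivalence classes.
K and N lie in the same block of the stable partition, so they are equivalent — no string distinguishes them.

Yes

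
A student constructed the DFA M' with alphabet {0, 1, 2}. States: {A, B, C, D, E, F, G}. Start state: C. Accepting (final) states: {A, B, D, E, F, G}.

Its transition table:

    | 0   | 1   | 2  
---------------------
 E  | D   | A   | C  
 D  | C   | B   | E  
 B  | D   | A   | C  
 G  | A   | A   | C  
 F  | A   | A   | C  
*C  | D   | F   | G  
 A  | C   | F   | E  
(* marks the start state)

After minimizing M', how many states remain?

P0 = {A,B,D,E,F,G} | {C}.
Split {A,B,D,E,F,G} by δ(·,0) → {B,E,F,G} and {A,D}.
The partition is now stable with 3 blocks: {B,E,F,G} | {C} | {A,D}.

3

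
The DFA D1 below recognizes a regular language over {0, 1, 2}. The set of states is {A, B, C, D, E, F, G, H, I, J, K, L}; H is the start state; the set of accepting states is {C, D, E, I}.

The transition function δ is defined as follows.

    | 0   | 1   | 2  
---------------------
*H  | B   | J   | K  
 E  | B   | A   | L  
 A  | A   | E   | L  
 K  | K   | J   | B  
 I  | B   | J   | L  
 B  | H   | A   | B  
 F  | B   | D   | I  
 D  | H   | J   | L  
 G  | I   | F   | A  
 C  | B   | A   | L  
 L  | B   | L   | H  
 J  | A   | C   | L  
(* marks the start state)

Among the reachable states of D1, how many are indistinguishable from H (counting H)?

First remove the unreachable states {D,F,G,I}; 8 states remain.
Initial partition by acceptance: {C,E} | {A,B,H,J,K,L}.
Split {A,B,H,J,K,L} by δ(·,1) → {B,H,K,L} and {A,J}.
Split {B,H,K,L} by δ(·,1) → {B,H,K} and {L}.
No further refinement is possible. Final partition (4 blocks): {C,E} | {B,H,K} | {A,J} | {L}.
The equivalence class containing H is {B,H,K}, of size 3.

3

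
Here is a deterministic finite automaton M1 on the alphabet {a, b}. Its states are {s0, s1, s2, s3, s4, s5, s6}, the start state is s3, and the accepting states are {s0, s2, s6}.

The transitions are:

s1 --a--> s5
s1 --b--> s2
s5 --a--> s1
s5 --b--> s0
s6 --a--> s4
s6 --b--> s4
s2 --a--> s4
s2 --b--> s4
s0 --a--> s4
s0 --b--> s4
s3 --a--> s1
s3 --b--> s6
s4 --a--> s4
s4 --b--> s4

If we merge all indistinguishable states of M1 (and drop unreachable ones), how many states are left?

3

All states are reachable from the start state.
P0 = {s0,s2,s6} | {s1,s3,s4,s5}.
Refine {s1,s3,s4,s5} on symbol b: members go to different blocks, giving {s1,s3,s5} and {s4}.
Stable partition: {s0,s2,s6} | {s1,s3,s5} | {s4} — 3 equivalence classes.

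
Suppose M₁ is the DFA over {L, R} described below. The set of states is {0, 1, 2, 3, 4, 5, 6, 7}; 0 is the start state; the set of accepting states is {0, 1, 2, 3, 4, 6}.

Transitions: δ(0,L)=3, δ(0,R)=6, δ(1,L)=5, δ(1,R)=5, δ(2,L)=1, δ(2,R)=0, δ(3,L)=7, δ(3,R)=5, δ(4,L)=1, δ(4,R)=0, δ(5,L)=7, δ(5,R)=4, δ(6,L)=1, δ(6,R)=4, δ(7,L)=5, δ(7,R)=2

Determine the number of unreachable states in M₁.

0

A breadth-first search from the start state visits every state.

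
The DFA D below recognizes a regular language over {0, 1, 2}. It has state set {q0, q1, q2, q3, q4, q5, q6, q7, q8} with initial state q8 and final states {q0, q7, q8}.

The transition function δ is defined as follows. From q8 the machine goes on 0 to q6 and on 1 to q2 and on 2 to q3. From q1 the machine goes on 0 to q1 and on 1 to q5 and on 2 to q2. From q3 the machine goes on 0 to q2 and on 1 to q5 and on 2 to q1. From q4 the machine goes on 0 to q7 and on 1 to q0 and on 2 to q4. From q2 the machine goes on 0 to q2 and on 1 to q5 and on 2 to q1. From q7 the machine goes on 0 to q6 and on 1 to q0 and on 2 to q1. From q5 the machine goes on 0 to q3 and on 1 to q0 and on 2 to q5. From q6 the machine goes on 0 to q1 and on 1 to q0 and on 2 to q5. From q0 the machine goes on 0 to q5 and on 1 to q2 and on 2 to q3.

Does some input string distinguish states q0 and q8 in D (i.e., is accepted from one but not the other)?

Reachable states from the start: {q0,q1,q2,q3,q5,q6,q8}. Unreachable: {q4,q7} — drop them.
Initial partition by acceptance: {q0,q8} | {q1,q2,q3,q5,q6}.
On input 1, block {q1,q2,q3,q5,q6} splits into {q1,q2,q3} and {q5,q6}.
No further refinement is possible. Final partition (3 blocks): {q0,q8} | {q1,q2,q3} | {q5,q6}.
q0 and q8 lie in the same block of the stable partition, so they are equivalent — no string distinguishes them.

No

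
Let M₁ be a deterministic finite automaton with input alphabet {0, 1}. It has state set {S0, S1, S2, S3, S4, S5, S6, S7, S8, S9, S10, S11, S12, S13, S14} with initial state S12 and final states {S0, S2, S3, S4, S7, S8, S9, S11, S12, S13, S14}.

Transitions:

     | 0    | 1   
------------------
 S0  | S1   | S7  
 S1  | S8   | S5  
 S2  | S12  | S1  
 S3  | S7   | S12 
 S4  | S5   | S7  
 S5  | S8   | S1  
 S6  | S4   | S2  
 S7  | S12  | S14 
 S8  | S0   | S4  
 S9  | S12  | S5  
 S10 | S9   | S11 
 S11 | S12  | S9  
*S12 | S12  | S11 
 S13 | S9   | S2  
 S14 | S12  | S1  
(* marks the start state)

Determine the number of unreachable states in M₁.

No path from S12 leads to S2, S3, S6, S10, S13; the other 10 states are all reachable.

5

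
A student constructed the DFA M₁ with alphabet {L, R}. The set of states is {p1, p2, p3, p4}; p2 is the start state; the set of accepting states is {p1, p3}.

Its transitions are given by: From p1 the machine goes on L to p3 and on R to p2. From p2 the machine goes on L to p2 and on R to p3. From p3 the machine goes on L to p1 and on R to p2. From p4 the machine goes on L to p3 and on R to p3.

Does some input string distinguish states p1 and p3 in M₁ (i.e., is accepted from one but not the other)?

No

States {p4} cannot be reached from the start state, so discard them.
P0 = {p1,p3} | {p2}.
No further refinement is possible. Final partition (2 blocks): {p1,p3} | {p2}.
p1 and p3 lie in the same block of the stable partition, so they are equivalent — no string distinguishes them.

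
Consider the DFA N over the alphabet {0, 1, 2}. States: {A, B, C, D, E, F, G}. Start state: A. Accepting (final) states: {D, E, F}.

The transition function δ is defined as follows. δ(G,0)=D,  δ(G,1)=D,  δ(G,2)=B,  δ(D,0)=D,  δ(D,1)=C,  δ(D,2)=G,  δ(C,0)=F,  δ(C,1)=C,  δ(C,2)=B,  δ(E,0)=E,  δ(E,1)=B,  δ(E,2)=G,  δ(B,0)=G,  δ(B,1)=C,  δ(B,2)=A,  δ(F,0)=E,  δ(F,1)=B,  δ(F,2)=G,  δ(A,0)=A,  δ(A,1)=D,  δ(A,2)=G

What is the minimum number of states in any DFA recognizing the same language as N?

All states are reachable from the start state.
Start with accepting vs non-accepting: {D,E,F} | {A,B,C,G}.
On input 0, block {A,B,C,G} splits into {A,B} and {C,G}.
Split {D,E,F} by δ(·,1) → {E,F} and {D}.
Refine {A,B} on symbol 0: members go to different blocks, giving {A} and {B}.
Split {C,G} by δ(·,0) → {C} and {G}.
No further refinement is possible. Final partition (6 blocks): {E,F} | {A} | {C} | {D} | {B} | {G}.

6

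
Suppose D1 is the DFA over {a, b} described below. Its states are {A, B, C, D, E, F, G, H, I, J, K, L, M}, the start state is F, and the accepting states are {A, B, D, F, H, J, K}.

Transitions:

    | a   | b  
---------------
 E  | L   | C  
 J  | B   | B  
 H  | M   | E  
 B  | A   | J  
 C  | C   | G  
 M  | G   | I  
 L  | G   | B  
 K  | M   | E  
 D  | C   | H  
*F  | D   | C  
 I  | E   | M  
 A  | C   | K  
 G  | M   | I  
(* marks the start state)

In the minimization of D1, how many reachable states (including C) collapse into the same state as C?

Every state is reachable, so we keep all 13.
P0 = {A,B,D,F,H,J,K} | {C,E,G,I,L,M}.
Split {A,B,D,F,H,J,K} by δ(·,a) → {A,D,H,K} and {B,F,J}.
Split {A,D,H,K} by δ(·,b) → {A,D} and {H,K}.
Refine {C,E,G,I,L,M} on symbol b: members go to different blocks, giving {C,E,G,I,M} and {L}.
Refine {C,E,G,I,M} on symbol a: members go to different blocks, giving {C,G,I,M} and {E}.
Refine {C,G,I,M} on symbol a: members go to different blocks, giving {C,G,M} and {I}.
Refine {C,G,M} on symbol b: members go to different blocks, giving {G,M} and {C}.
On input a, block {B,F,J} splits into {B,F} and {J}.
On input b, block {B,F} splits into {B} and {F}.
No further refinement is possible. Final partition (10 blocks): {A,D} | {G,M} | {B} | {H,K} | {L} | {E} | {I} | {C} | {J} | {F}.
State C belongs to the block {C}, which has 1 states.

1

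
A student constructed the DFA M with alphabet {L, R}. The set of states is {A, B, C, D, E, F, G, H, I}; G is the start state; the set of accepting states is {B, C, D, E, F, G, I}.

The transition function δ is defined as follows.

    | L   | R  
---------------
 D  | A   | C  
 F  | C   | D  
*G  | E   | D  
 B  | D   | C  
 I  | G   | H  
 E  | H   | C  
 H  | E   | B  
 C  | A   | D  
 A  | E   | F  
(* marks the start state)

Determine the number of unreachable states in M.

1

BFS from G reaches {A, B, C, D, E, F, G, H}; the 1 state(s) I are never visited.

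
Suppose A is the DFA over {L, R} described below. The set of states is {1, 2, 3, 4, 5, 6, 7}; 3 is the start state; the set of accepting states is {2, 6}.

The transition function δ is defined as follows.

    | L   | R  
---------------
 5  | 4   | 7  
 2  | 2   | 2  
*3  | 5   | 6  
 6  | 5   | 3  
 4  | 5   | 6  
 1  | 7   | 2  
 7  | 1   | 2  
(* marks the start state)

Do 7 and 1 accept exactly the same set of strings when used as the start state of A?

Initial partition by acceptance: {2,6} | {1,3,4,5,7}.
Split {2,6} by δ(·,L) → {2} and {6}.
Split {1,3,4,5,7} by δ(·,R) → {1,7} and {3,4} and {5}.
Stable partition: {2} | {1,7} | {6} | {3,4} | {5} — 5 equivalence classes.
7 and 1 lie in the same block of the stable partition, so they are equivalent — no string distinguishes them.

Yes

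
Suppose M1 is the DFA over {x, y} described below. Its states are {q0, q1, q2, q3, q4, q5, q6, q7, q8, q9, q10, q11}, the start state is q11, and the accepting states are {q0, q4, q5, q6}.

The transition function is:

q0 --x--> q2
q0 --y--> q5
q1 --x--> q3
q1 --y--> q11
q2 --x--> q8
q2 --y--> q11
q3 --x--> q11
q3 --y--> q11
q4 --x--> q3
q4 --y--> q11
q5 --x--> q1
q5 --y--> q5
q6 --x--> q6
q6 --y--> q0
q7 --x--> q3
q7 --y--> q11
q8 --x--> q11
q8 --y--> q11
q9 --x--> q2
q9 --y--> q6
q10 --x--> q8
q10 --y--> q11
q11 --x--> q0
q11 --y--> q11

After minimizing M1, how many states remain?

4

Reachable states from the start: {q0,q1,q2,q3,q5,q8,q11}. Unreachable: {q4,q6,q7,q9,q10} — drop them.
P0 = {q0,q5} | {q1,q2,q3,q8,q11}.
Split {q1,q2,q3,q8,q11} by δ(·,x) → {q1,q2,q3,q8} and {q11}.
On input x, block {q1,q2,q3,q8} splits into {q1,q2} and {q3,q8}.
Stable partition: {q0,q5} | {q1,q2} | {q11} | {q3,q8} — 4 equivalence classes.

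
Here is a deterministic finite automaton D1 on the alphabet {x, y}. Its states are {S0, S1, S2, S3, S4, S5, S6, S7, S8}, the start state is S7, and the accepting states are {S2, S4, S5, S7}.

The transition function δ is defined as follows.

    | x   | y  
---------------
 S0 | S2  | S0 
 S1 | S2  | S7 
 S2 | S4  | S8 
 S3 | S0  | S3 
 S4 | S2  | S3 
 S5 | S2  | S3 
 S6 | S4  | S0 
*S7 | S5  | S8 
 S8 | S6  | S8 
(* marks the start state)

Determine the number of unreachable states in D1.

1

BFS from S7 reaches {S0, S2, S3, S4, S5, S6, S7, S8}; the 1 state(s) S1 are never visited.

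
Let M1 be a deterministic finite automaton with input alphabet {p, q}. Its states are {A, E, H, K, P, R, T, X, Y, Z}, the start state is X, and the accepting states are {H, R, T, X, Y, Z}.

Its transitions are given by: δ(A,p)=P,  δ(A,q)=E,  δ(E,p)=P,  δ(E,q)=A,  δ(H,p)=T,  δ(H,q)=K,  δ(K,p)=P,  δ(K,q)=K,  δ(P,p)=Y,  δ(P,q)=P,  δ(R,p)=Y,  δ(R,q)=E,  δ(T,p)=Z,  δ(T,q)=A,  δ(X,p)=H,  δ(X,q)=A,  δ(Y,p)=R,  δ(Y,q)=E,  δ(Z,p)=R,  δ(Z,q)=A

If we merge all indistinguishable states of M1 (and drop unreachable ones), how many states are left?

All states are reachable from the start state.
Initial partition by acceptance: {H,R,T,X,Y,Z} | {A,E,K,P}.
On input p, block {A,E,K,P} splits into {A,E,K} and {P}.
Stable partition: {H,R,T,X,Y,Z} | {A,E,K} | {P} — 3 equivalence classes.

3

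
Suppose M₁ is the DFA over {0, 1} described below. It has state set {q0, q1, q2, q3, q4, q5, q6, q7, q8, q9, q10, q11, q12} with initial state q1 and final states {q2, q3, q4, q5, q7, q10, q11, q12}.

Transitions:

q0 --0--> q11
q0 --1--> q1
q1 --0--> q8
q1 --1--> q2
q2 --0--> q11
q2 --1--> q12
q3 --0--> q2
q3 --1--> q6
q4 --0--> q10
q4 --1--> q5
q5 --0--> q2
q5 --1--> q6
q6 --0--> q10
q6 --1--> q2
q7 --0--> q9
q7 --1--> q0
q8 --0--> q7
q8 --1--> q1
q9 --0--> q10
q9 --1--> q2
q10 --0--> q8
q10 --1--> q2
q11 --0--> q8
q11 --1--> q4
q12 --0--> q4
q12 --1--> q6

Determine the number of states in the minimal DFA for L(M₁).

8

Reachable states from the start: {q0,q1,q2,q4,q5,q6,q7,q8,q9,q10,q11,q12}. Unreachable: {q3} — drop them.
P0 = {q2,q4,q5,q7,q10,q11,q12} | {q0,q1,q6,q8,q9}.
Refine {q2,q4,q5,q7,q10,q11,q12} on symbol 0: members go to different blocks, giving {q2,q4,q5,q12} and {q7,q10,q11}.
On input 0, block {q2,q4,q5,q12} splits into {q2,q4} and {q5,q12}.
Split {q0,q1,q6,q8,q9} by δ(·,0) → {q0,q6,q8,q9} and {q1}.
Refine {q0,q6,q8,q9} on symbol 1: members go to different blocks, giving {q0,q8} and {q6,q9}.
Refine {q7,q10,q11} on symbol 0: members go to different blocks, giving {q10,q11} and {q7}.
Split {q0,q8} by δ(·,0) → {q0} and {q8}.
The partition is now stable with 8 blocks: {q2,q4} | {q0} | {q10,q11} | {q5,q12} | {q1} | {q6,q9} | {q7} | {q8}.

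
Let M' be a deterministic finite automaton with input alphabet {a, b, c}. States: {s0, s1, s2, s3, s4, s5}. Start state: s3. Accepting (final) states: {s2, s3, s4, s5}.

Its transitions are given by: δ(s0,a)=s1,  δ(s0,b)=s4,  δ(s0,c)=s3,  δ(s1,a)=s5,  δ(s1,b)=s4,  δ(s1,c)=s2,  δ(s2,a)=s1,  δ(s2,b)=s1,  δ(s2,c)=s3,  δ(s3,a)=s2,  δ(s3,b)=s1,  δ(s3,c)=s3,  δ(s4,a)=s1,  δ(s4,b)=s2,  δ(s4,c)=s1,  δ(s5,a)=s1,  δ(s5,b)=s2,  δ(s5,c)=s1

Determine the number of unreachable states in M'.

BFS from s3 reaches {s1, s2, s3, s4, s5}; the 1 state(s) s0 are never visited.

1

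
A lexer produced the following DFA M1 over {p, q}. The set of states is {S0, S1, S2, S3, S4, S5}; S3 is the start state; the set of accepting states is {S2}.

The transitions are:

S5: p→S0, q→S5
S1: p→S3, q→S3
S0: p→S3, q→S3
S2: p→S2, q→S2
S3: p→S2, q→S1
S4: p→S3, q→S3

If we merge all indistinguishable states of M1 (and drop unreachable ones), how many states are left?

3

States {S0,S4,S5} cannot be reached from the start state, so discard them.
P0 = {S2} | {S1,S3}.
Split {S1,S3} by δ(·,p) → {S1} and {S3}.
Stable partition: {S2} | {S1} | {S3} — 3 equivalence classes.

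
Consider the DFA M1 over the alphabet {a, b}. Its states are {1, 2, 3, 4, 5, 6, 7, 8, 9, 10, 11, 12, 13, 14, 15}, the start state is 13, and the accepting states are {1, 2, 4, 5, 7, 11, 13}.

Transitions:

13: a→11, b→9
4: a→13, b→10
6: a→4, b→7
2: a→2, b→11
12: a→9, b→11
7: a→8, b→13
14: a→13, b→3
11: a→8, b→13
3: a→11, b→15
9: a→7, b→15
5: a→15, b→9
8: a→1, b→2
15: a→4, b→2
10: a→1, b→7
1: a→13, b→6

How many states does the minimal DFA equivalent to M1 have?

Reachable states from the start: {1,2,4,6,7,8,9,10,11,13,15}. Unreachable: {3,5,12,14} — drop them.
Start with accepting vs non-accepting: {1,2,4,7,11,13} | {6,8,9,10,15}.
On input a, block {1,2,4,7,11,13} splits into {1,2,4,13} and {7,11}.
Split {1,2,4,13} by δ(·,a) → {1,2,4} and {13}.
Split {1,2,4} by δ(·,a) → {1,4} and {2}.
Refine {6,8,9,10,15} on symbol a: members go to different blocks, giving {6,8,10,15} and {9}.
On input b, block {6,8,10,15} splits into {6,10} and {8,15}.
No further refinement is possible. Final partition (7 blocks): {1,4} | {6,10} | {7,11} | {13} | {2} | {9} | {8,15}.

7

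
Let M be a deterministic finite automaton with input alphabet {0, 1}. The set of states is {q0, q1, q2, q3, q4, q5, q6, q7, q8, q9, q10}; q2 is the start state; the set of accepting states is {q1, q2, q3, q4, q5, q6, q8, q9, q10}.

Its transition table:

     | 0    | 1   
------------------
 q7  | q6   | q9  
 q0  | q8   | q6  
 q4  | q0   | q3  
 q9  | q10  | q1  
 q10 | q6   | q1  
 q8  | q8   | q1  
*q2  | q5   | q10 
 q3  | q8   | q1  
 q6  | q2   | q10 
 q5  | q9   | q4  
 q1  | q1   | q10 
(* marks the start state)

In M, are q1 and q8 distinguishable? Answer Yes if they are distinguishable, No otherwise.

Yes

States {q7} cannot be reached from the start state, so discard them.
Initial partition by acceptance: {q1,q2,q3,q4,q5,q6,q8,q9,q10} | {q0}.
Split {q1,q2,q3,q4,q5,q6,q8,q9,q10} by δ(·,0) → {q1,q2,q3,q5,q6,q8,q9,q10} and {q4}.
On input 1, block {q1,q2,q3,q5,q6,q8,q9,q10} splits into {q1,q2,q3,q6,q8,q9,q10} and {q5}.
Split {q1,q2,q3,q6,q8,q9,q10} by δ(·,0) → {q1,q3,q6,q8,q9,q10} and {q2}.
On input 0, block {q1,q3,q6,q8,q9,q10} splits into {q1,q3,q8,q9,q10} and {q6}.
Refine {q1,q3,q8,q9,q10} on symbol 0: members go to different blocks, giving {q1,q3,q8,q9} and {q10}.
Refine {q1,q3,q8,q9} on symbol 0: members go to different blocks, giving {q1,q3,q8} and {q9}.
Refine {q1,q3,q8} on symbol 1: members go to different blocks, giving {q3,q8} and {q1}.
The partition is now stable with 9 blocks: {q3,q8} | {q0} | {q4} | {q5} | {q2} | {q6} | {q10} | {q9} | {q1}.
q1 and q8 end up in different blocks, so they are distinguishable. For instance, the string '100010' is accepted from only q8.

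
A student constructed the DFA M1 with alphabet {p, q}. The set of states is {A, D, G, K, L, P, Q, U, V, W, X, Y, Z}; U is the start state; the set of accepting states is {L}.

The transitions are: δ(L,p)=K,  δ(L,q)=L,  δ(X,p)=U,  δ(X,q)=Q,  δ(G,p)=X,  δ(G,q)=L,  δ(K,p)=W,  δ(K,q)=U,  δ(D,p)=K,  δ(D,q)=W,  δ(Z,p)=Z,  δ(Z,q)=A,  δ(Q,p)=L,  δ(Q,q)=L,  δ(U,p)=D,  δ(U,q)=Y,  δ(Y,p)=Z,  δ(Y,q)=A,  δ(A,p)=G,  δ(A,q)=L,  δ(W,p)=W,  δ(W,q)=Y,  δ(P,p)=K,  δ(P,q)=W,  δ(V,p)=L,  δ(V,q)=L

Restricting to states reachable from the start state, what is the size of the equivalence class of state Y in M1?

First remove the unreachable states {P,V}; 11 states remain.
Start with accepting vs non-accepting: {L} | {A,D,G,K,Q,U,W,X,Y,Z}.
Split {A,D,G,K,Q,U,W,X,Y,Z} by δ(·,p) → {A,D,G,K,U,W,X,Y,Z} and {Q}.
On input q, block {A,D,G,K,U,W,X,Y,Z} splits into {D,K,U,W,Y,Z} and {A,G} and {X}.
Split {D,K,U,W,Y,Z} by δ(·,q) → {D,K,U,W} and {Y,Z}.
Split {D,K,U,W} by δ(·,q) → {D,K} and {U,W}.
Refine {D,K} on symbol p: members go to different blocks, giving {K} and {D}.
Refine {A,G} on symbol p: members go to different blocks, giving {A} and {G}.
Split {U,W} by δ(·,p) → {W} and {U}.
No further refinement is possible. Final partition (10 blocks): {L} | {K} | {Q} | {A} | {X} | {Y,Z} | {W} | {D} | {G} | {U}.
The equivalence class containing Y is {Y,Z}, of size 2.

2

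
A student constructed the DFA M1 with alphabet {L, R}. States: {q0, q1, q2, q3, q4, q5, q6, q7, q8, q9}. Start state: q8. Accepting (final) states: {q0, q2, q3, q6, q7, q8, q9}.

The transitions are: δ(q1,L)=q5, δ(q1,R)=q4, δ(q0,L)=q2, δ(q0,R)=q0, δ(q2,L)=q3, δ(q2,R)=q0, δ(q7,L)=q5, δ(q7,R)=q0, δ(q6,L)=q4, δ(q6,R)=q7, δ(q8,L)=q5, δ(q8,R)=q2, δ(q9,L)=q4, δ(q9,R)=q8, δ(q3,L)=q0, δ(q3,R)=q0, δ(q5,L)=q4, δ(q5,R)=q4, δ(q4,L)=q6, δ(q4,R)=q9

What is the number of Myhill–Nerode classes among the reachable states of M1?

5

First remove the unreachable states {q1}; 9 states remain.
Start with accepting vs non-accepting: {q0,q2,q3,q6,q7,q8,q9} | {q4,q5}.
Refine {q0,q2,q3,q6,q7,q8,q9} on symbol L: members go to different blocks, giving {q6,q7,q8,q9} and {q0,q2,q3}.
Refine {q6,q7,q8,q9} on symbol R: members go to different blocks, giving {q6,q9} and {q7,q8}.
Split {q4,q5} by δ(·,L) → {q4} and {q5}.
No further refinement is possible. Final partition (5 blocks): {q6,q9} | {q4} | {q0,q2,q3} | {q7,q8} | {q5}.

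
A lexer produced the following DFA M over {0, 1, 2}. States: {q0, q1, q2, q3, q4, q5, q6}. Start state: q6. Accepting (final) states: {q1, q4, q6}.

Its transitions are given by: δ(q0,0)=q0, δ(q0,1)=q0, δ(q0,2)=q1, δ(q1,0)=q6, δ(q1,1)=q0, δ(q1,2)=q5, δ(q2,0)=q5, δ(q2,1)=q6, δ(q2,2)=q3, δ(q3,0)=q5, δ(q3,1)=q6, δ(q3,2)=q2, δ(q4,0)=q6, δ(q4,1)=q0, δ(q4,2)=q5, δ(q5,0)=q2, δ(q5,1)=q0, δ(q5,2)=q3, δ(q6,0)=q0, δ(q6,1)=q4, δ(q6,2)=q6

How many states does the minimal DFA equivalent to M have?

5

Start with accepting vs non-accepting: {q1,q4,q6} | {q0,q2,q3,q5}.
On input 0, block {q1,q4,q6} splits into {q1,q4} and {q6}.
Split {q0,q2,q3,q5} by δ(·,1) → {q0,q5} and {q2,q3}.
Refine {q0,q5} on symbol 0: members go to different blocks, giving {q0} and {q5}.
Stable partition: {q1,q4} | {q0} | {q6} | {q2,q3} | {q5} — 5 equivalence classes.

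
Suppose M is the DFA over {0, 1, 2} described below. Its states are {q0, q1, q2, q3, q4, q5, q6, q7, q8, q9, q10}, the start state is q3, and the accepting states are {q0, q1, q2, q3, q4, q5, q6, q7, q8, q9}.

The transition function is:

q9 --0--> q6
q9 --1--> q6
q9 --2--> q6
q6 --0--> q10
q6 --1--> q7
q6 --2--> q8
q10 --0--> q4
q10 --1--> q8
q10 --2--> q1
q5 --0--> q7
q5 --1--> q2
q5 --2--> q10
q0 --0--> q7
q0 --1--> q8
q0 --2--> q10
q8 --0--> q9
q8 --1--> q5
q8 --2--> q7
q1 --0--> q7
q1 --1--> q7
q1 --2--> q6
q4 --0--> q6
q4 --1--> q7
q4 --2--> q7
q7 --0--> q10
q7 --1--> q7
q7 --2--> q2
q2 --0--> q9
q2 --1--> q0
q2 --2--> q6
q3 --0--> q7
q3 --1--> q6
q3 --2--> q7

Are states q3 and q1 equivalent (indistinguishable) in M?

Yes

Start with accepting vs non-accepting: {q0,q1,q2,q3,q4,q5,q6,q7,q8,q9} | {q10}.
On input 0, block {q0,q1,q2,q3,q4,q5,q6,q7,q8,q9} splits into {q0,q1,q2,q3,q4,q5,q8,q9} and {q6,q7}.
Split {q0,q1,q2,q3,q4,q5,q8,q9} by δ(·,0) → {q0,q1,q3,q4,q5,q9} and {q2,q8}.
Split {q0,q1,q3,q4,q5,q9} by δ(·,1) → {q1,q3,q4,q9} and {q0,q5}.
Stable partition: {q1,q3,q4,q9} | {q10} | {q6,q7} | {q2,q8} | {q0,q5} — 5 equivalence classes.
q3 and q1 lie in the same block of the stable partition, so they are equivalent — no string distinguishes them.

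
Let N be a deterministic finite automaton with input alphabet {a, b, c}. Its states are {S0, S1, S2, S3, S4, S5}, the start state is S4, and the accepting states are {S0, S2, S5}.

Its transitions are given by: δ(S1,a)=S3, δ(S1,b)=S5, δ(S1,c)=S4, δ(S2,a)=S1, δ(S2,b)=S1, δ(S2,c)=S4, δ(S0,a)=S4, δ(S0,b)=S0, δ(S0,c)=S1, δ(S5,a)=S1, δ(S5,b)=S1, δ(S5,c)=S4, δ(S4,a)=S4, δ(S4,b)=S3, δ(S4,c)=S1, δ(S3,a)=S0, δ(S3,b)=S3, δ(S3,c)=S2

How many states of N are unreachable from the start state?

0

A breadth-first search from the start state visits every state.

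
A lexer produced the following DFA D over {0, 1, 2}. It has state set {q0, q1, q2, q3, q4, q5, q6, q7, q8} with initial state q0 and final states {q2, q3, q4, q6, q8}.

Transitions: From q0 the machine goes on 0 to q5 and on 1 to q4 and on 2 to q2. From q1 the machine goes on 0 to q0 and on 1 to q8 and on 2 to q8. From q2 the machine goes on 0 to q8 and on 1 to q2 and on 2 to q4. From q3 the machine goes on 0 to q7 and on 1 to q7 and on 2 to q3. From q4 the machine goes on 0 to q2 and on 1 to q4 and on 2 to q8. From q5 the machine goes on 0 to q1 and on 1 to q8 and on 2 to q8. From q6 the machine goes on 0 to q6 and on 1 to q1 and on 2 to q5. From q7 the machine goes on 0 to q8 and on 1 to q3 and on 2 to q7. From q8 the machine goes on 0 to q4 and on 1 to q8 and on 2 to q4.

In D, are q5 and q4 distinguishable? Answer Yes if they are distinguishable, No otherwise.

States {q3,q6,q7} cannot be reached from the start state, so discard them.
Start with accepting vs non-accepting: {q2,q4,q8} | {q0,q1,q5}.
No further refinement is possible. Final partition (2 blocks): {q2,q4,q8} | {q0,q1,q5}.
q5 and q4 end up in different blocks, so they are distinguishable. For instance, the string 'ε' is accepted from only q4.

Yes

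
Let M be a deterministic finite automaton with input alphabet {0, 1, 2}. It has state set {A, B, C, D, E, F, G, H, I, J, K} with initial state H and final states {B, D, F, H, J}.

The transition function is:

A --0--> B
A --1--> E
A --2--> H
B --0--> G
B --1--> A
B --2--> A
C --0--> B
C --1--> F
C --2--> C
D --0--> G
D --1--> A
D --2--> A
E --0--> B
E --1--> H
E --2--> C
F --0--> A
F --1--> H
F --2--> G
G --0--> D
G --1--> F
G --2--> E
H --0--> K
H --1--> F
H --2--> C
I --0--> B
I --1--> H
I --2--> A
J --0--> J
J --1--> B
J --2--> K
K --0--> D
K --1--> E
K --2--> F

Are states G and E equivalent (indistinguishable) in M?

Reachable states from the start: {A,B,C,D,E,F,G,H,K}. Unreachable: {I,J} — drop them.
Start with accepting vs non-accepting: {B,D,F,H} | {A,C,E,G,K}.
Refine {B,D,F,H} on symbol 1: members go to different blocks, giving {B,D} and {F,H}.
On input 1, block {A,C,E,G,K} splits into {C,E,G} and {A,K}.
The partition is now stable with 4 blocks: {B,D} | {C,E,G} | {F,H} | {A,K}.
G and E lie in the same block of the stable partition, so they are equivalent — no string distinguishes them.

Yes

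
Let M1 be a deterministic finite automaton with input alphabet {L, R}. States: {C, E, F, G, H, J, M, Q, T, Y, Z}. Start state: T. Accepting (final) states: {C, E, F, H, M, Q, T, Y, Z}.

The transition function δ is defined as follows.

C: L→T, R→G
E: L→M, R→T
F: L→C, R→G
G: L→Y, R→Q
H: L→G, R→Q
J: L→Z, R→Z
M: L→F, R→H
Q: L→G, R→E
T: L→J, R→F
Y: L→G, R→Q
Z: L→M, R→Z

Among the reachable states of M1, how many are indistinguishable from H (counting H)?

2

All states are reachable from the start state.
Initial partition by acceptance: {C,E,F,H,M,Q,T,Y,Z} | {G,J}.
Refine {C,E,F,H,M,Q,T,Y,Z} on symbol L: members go to different blocks, giving {C,E,F,M,Z} and {H,Q,T,Y}.
Refine {C,E,F,M,Z} on symbol L: members go to different blocks, giving {E,F,M,Z} and {C}.
Split {E,F,M,Z} by δ(·,L) → {E,M,Z} and {F}.
Split {E,M,Z} by δ(·,L) → {E,Z} and {M}.
On input R, block {E,Z} splits into {Z} and {E}.
Refine {G,J} on symbol L: members go to different blocks, giving {J} and {G}.
On input L, block {H,Q,T,Y} splits into {H,Q,Y} and {T}.
Split {H,Q,Y} by δ(·,R) → {H,Y} and {Q}.
Stable partition: {Z} | {J} | {H,Y} | {C} | {F} | {M} | {E} | {G} | {T} | {Q} — 10 equivalence classes.
The equivalence class containing H is {H,Y}, of size 2.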